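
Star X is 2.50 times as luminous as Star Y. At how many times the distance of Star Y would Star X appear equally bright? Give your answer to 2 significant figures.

1.6

Equal flux requires L_X/d_X² = L_Y/d_Y², so d_X/d_Y = √(L_X/L_Y)
= √(2.50) = 1.581.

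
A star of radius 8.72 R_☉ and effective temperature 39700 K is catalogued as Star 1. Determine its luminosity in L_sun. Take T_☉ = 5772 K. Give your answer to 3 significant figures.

1.70×10^5 L_sun

L/L_☉ = (R/R_☉)² (T/T_☉)⁴ = (8.72)² × (39700/5772)⁴
       = 76.04 × (6.878)⁴ = 76.04 × 2238 = 1.702×10^5.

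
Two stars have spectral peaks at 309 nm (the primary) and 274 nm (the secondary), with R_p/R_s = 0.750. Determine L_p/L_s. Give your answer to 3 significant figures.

Wien's law gives T ∝ 1/λ_max, so T_p/T_s = λ_s/λ_p = 274/309 = 0.8867.
Then L ∝ R²T⁴ gives L_p/L_s = (0.750)² × (0.8867)⁴ = 0.5625 × 0.6183 = 0.3478.

0.348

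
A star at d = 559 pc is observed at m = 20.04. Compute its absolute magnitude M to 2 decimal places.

11.30

M = m − 5 log₁₀(d/10 pc) = 20.04 − 5 log₁₀(559/10)
  = 20.04 − 5 × 1.747 = 20.04 − 8.74 = 11.30.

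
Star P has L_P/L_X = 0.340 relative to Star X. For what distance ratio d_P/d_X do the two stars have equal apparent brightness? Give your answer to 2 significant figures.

Equal flux requires L_P/d_P² = L_X/d_X², so d_P/d_X = √(L_P/L_X)
= √(0.340) = 0.5831.

0.58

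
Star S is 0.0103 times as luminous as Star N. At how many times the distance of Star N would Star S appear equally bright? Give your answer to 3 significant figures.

Equal flux requires L_S/d_S² = L_N/d_N², so d_S/d_N = √(L_S/L_N)
= √(0.0103) = 0.1015.

0.101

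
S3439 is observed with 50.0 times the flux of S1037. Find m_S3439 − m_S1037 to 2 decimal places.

-4.25

m_S3439 − m_S1037 = −2.5 log₁₀(F_S3439/F_S1037) = −2.5 log₁₀(50.0) = −2.5 × (1.699) = -4.247.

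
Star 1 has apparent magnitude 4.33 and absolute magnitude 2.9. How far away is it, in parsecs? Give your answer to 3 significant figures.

m − M = 5 log₁₀(d/10 pc)
4.33 − (2.9) = 1.43 = 5 log₁₀(d/10)
d = 10 × 10^(1.43/5) = 10 × 10^0.286 = 19.32 pc.

19.3 pc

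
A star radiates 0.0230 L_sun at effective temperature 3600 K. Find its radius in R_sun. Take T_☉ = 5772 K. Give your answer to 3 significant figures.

0.390 R_sun

R/R_☉ = √(L/L_☉) / (T/T_☉)² = √(0.0230) / (0.6237)²
       = 0.1517 / 0.3890 = 0.3899.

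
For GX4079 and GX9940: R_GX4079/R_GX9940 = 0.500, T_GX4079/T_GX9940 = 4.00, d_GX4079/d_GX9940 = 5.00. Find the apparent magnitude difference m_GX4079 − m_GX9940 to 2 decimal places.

-1.02

L_GX4079/L_GX9940 = (0.500)²(4.00)⁴ = 64.00.
F_GX4079/F_GX9940 = (L_GX4079/L_GX9940)/(d_GX4079/d_GX9940)² = 64.00/25.00 = 2.560.
m_GX4079 − m_GX9940 = −2.5 log₁₀(2.560) = -1.02.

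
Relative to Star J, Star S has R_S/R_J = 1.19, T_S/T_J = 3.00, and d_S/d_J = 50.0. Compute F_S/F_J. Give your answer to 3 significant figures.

L_S/L_J = (R_S/R_J)²(T_S/T_J)⁴ = (1.19)² × (3.00)⁴ = 114.7.
F_S/F_J = (L_S/L_J)/(d_S/d_J)² = 114.7 / (50.0)² = 0.04588.

0.0459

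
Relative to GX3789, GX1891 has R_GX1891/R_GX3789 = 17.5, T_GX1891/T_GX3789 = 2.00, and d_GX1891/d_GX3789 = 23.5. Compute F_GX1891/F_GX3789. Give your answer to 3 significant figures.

8.87

L_GX1891/L_GX3789 = (R_GX1891/R_GX3789)²(T_GX1891/T_GX3789)⁴ = (17.5)² × (2.00)⁴ = 4900.
F_GX1891/F_GX3789 = (L_GX1891/L_GX3789)/(d_GX1891/d_GX3789)² = 4900 / (23.5)² = 8.873.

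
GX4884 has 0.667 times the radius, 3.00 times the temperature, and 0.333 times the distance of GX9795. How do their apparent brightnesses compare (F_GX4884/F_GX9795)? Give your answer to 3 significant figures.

L_GX4884/L_GX9795 = (R_GX4884/R_GX9795)²(T_GX4884/T_GX9795)⁴ = (0.667)² × (3.00)⁴ = 36.04.
F_GX4884/F_GX9795 = (L_GX4884/L_GX9795)/(d_GX4884/d_GX9795)² = 36.04 / (0.333)² = 325.0.

325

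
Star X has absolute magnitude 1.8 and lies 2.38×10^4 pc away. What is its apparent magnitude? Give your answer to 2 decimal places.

18.68

m = M + 5 log₁₀(d/10 pc) = 1.8 + 5 log₁₀(2.38×10^4/10)
  = 1.8 + 5 × 3.377 = 1.8 + 16.88 = 18.68.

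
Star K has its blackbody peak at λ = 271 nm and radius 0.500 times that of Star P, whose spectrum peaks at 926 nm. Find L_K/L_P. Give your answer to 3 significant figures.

34.1

Wien's law gives T ∝ 1/λ_max, so T_K/T_P = λ_P/λ_K = 926/271 = 3.417.
Then L ∝ R²T⁴ gives L_K/L_P = (0.500)² × (3.417)⁴ = 0.2500 × 136.3 = 34.08.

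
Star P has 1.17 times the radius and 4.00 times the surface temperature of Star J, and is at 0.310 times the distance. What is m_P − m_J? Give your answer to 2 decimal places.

L_P/L_J = (1.17)²(4.00)⁴ = 350.4.
F_P/F_J = (L_P/L_J)/(d_P/d_J)² = 350.4/0.09610 = 3647.
m_P − m_J = −2.5 log₁₀(3647) = -8.90.

-8.90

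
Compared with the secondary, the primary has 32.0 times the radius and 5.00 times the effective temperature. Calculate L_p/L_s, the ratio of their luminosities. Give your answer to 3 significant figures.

From the Stefan–Boltzmann law, L ∝ R²T⁴, so
L_p/L_s = (R_p/R_s)² (T_p/T_s)⁴ = (32.0)² × (5.00)⁴ = 1024 × 625.0 = 6.400×10^5.

6.40×10^5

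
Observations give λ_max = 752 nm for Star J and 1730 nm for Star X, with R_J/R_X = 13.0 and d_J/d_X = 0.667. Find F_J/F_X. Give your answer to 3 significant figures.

Wien's law: T_J/T_X = λ_X/λ_J = 1730/752 = 2.301.
L_J/L_X = (R_J/R_X)²(T_J/T_X)⁴ = (13.0)²(2.301)⁴ = 4734.
F_J/F_X = (L_J/L_X)/(d_J/d_X)² = 4734/(0.667)² = 1.064×10^4.

1.06×10^4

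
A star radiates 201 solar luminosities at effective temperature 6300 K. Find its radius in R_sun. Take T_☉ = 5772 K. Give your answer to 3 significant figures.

11.9 R_sun

R/R_☉ = √(L/L_☉) / (T/T_☉)² = √(201) / (1.091)²
       = 14.18 / 1.191 = 11.90.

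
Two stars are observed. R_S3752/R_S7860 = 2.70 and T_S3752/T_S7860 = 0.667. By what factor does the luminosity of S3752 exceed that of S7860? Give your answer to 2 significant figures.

1.4

From the Stefan–Boltzmann law, L ∝ R²T⁴, so
L_S3752/L_S7860 = (R_S3752/R_S7860)² (T_S3752/T_S7860)⁴ = (2.70)² × (0.667)⁴ = 7.290 × 0.1979 = 1.443.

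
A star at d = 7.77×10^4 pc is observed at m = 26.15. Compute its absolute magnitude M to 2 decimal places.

6.70

M = m − 5 log₁₀(d/10 pc) = 26.15 − 5 log₁₀(7.77×10^4/10)
  = 26.15 − 5 × 3.890 = 26.15 − 19.45 = 6.70.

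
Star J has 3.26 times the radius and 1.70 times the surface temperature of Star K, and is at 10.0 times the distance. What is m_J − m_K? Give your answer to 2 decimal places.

L_J/L_K = (3.26)²(1.70)⁴ = 88.76.
F_J/F_K = (L_J/L_K)/(d_J/d_K)² = 88.76/100.0 = 0.8876.
m_J − m_K = −2.5 log₁₀(0.8876) = 0.13.

0.13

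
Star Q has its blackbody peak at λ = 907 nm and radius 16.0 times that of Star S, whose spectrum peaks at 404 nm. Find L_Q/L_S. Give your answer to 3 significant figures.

10.1

Wien's law gives T ∝ 1/λ_max, so T_Q/T_S = λ_S/λ_Q = 404/907 = 0.4454.
Then L ∝ R²T⁴ gives L_Q/L_S = (16.0)² × (0.4454)⁴ = 256.0 × 0.03936 = 10.08.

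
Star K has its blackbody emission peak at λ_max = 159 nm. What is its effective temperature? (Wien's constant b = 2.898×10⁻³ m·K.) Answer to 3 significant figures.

T = b/λ_max = 2.898×10⁻³ / (159×10⁻⁹) = 1.823×10^4 K.

1.82×10^4 K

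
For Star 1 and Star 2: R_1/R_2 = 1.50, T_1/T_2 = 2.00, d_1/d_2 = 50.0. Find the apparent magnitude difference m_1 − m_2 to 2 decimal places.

4.60

L_1/L_2 = (1.50)²(2.00)⁴ = 36.00.
F_1/F_2 = (L_1/L_2)/(d_1/d_2)² = 36.00/2500 = 0.01440.
m_1 − m_2 = −2.5 log₁₀(0.01440) = 4.60.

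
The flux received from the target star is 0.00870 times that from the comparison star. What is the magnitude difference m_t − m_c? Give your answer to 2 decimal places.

5.15

m_t − m_c = −2.5 log₁₀(F_t/F_c) = −2.5 log₁₀(0.00870) = −2.5 × (-2.060) = 5.151.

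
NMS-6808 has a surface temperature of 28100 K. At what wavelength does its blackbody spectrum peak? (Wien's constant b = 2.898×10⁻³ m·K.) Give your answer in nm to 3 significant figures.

λ_max = b/T = 2.898×10⁻³ / 28100 = 1.03×10^-7 m = 103.1 nm.

103 nm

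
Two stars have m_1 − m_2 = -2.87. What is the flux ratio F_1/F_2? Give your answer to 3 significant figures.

F_1/F_2 = 10^(−(m_1 − m_2)/2.5) = 10^(2.87/2.5) = 10^1.148 = 14.06.

14.1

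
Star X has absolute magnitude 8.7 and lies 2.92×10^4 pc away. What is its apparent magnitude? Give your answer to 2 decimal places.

m = M + 5 log₁₀(d/10 pc) = 8.7 + 5 log₁₀(2.92×10^4/10)
  = 8.7 + 5 × 3.465 = 8.7 + 17.33 = 26.03.

26.03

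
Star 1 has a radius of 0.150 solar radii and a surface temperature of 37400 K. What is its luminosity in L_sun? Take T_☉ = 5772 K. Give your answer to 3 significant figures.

L/L_☉ = (R/R_☉)² (T/T_☉)⁴ = (0.150)² × (37400/5772)⁴
       = 0.02250 × (6.480)⁴ = 0.02250 × 1763 = 39.66.

39.7 L_sun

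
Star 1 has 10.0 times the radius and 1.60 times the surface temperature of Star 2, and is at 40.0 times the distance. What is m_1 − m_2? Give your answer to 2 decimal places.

0.97

L_1/L_2 = (10.0)²(1.60)⁴ = 655.4.
F_1/F_2 = (L_1/L_2)/(d_1/d_2)² = 655.4/1600 = 0.4096.
m_1 − m_2 = −2.5 log₁₀(0.4096) = 0.97.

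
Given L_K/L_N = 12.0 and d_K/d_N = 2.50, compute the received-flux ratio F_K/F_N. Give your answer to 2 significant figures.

F = L/(4πd²), so F_K/F_N = (L_K/L_N) / (d_K/d_N)²
= 12.0 / (2.50)² = 12.0 / 6.250 = 1.920.

1.9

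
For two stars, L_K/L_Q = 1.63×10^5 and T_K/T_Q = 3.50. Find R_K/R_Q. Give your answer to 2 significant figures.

L ∝ R²T⁴ gives R ∝ √L / T², so
R_K/R_Q = √(1.63×10^5) / (3.50)² = 403.7 / 12.25 = 32.96.

33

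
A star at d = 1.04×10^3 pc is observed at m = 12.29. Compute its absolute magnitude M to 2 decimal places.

2.20

M = m − 5 log₁₀(d/10 pc) = 12.29 − 5 log₁₀(1.04×10^3/10)
  = 12.29 − 5 × 2.017 = 12.29 − 10.09 = 2.20.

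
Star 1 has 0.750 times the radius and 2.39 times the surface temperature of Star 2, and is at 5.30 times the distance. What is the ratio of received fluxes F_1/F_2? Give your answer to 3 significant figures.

L_1/L_2 = (R_1/R_2)²(T_1/T_2)⁴ = (0.750)² × (2.39)⁴ = 18.35.
F_1/F_2 = (L_1/L_2)/(d_1/d_2)² = 18.35 / (5.30)² = 0.6534.

0.653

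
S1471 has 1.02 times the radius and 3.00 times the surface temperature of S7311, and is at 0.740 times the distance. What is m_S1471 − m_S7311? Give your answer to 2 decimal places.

-5.47

L_S1471/L_S7311 = (1.02)²(3.00)⁴ = 84.27.
F_S1471/F_S7311 = (L_S1471/L_S7311)/(d_S1471/d_S7311)² = 84.27/0.5476 = 153.9.
m_S1471 − m_S7311 = −2.5 log₁₀(153.9) = -5.47.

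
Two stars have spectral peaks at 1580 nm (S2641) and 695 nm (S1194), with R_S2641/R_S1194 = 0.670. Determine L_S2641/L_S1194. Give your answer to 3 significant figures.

Wien's law gives T ∝ 1/λ_max, so T_S2641/T_S1194 = λ_S1194/λ_S2641 = 695/1580 = 0.4399.
Then L ∝ R²T⁴ gives L_S2641/L_S1194 = (0.670)² × (0.4399)⁴ = 0.4489 × 0.03744 = 0.01681.

0.0168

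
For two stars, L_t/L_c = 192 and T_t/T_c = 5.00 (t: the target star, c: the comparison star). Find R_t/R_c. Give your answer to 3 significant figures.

0.554

L ∝ R²T⁴ gives R ∝ √L / T², so
R_t/R_c = √(192) / (5.00)² = 13.86 / 25.00 = 0.5543.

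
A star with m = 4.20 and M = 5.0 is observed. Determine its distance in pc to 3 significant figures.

6.92 pc

m − M = 5 log₁₀(d/10 pc)
4.20 − (5.0) = -0.80 = 5 log₁₀(d/10)
d = 10 × 10^(-0.80/5) = 10 × 10^-0.160 = 6.918 pc.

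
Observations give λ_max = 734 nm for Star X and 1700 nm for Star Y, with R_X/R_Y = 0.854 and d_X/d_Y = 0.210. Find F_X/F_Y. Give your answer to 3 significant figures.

476

Wien's law: T_X/T_Y = λ_Y/λ_X = 1700/734 = 2.316.
L_X/L_Y = (R_X/R_Y)²(T_X/T_Y)⁴ = (0.854)²(2.316)⁴ = 20.99.
F_X/F_Y = (L_X/L_Y)/(d_X/d_Y)² = 20.99/(0.210)² = 475.9.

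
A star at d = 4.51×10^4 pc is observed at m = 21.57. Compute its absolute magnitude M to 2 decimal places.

3.30

M = m − 5 log₁₀(d/10 pc) = 21.57 − 5 log₁₀(4.51×10^4/10)
  = 21.57 − 5 × 3.654 = 21.57 − 18.27 = 3.30.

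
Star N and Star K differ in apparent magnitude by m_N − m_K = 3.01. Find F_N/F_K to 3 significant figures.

0.0625

F_N/F_K = 10^(−(m_N − m_K)/2.5) = 10^(-3.01/2.5) = 10^-1.204 = 0.06252.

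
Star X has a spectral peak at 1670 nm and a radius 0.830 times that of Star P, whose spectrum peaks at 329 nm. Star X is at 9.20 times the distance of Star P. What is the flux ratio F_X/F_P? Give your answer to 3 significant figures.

1.23×10^-5

Wien's law: T_X/T_P = λ_P/λ_X = 329/1670 = 0.1970.
L_X/L_P = (R_X/R_P)²(T_X/T_P)⁴ = (0.830)²(0.1970)⁴ = 0.001038.
F_X/F_P = (L_X/L_P)/(d_X/d_P)² = 0.001038/(9.20)² = 1.226×10^-5.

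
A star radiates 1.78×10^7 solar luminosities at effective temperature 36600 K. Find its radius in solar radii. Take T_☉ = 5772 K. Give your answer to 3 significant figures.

R/R_☉ = √(L/L_☉) / (T/T_☉)² = √(1.78×10^7) / (6.341)²
       = 4219 / 40.21 = 104.9.

105 solar radii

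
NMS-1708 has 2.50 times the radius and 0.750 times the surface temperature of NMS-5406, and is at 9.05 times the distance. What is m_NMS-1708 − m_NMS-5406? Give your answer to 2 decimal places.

L_NMS-1708/L_NMS-5406 = (2.50)²(0.750)⁴ = 1.978.
F_NMS-1708/F_NMS-5406 = (L_NMS-1708/L_NMS-5406)/(d_NMS-1708/d_NMS-5406)² = 1.978/81.90 = 0.02415.
m_NMS-1708 − m_NMS-5406 = −2.5 log₁₀(0.02415) = 4.04.

4.04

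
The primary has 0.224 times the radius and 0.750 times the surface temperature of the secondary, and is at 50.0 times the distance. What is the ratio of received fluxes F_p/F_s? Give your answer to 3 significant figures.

6.35×10^-6

L_p/L_s = (R_p/R_s)²(T_p/T_s)⁴ = (0.224)² × (0.750)⁴ = 0.01588.
F_p/F_s = (L_p/L_s)/(d_p/d_s)² = 0.01588 / (50.0)² = 6.350×10^-6.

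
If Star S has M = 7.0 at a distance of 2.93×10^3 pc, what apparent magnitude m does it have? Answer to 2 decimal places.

m = M + 5 log₁₀(d/10 pc) = 7.0 + 5 log₁₀(2.93×10^3/10)
  = 7.0 + 5 × 2.467 = 7.0 + 12.33 = 19.33.

19.33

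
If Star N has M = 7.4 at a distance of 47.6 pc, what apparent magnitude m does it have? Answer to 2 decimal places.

10.79

m = M + 5 log₁₀(d/10 pc) = 7.4 + 5 log₁₀(47.6/10)
  = 7.4 + 5 × 0.678 = 7.4 + 3.39 = 10.79.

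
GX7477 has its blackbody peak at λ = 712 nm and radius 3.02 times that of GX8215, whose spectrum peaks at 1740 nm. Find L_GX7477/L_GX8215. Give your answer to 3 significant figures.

Wien's law gives T ∝ 1/λ_max, so T_GX7477/T_GX8215 = λ_GX8215/λ_GX7477 = 1740/712 = 2.444.
Then L ∝ R²T⁴ gives L_GX7477/L_GX8215 = (3.02)² × (2.444)⁴ = 9.120 × 35.67 = 325.3.

325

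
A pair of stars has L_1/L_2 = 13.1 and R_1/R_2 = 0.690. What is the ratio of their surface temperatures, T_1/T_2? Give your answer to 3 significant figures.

2.29

L ∝ R²T⁴ gives T ∝ (L/R²)^(1/4), so
T_1/T_2 = (13.1 / 0.690²)^(1/4) = (27.52)^(1/4) = 2.290.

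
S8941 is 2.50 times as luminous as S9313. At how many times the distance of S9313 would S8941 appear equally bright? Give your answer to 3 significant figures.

1.58

Equal flux requires L_S8941/d_S8941² = L_S9313/d_S9313², so d_S8941/d_S9313 = √(L_S8941/L_S9313)
= √(2.50) = 1.581.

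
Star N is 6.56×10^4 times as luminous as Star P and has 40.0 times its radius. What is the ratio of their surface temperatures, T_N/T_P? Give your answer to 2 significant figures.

2.5

L ∝ R²T⁴ gives T ∝ (L/R²)^(1/4), so
T_N/T_P = (6.56×10^4 / 40.0²)^(1/4) = (41.00)^(1/4) = 2.530.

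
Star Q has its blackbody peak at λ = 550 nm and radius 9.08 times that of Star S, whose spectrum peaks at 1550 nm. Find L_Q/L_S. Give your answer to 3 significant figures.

5.20×10^3

Wien's law gives T ∝ 1/λ_max, so T_Q/T_S = λ_S/λ_Q = 1550/550 = 2.818.
Then L ∝ R²T⁴ gives L_Q/L_S = (9.08)² × (2.818)⁴ = 82.45 × 63.08 = 5201.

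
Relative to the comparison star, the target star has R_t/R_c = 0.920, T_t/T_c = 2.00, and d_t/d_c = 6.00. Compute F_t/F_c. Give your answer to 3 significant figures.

0.376

L_t/L_c = (R_t/R_c)²(T_t/T_c)⁴ = (0.920)² × (2.00)⁴ = 13.54.
F_t/F_c = (L_t/L_c)/(d_t/d_c)² = 13.54 / (6.00)² = 0.3762.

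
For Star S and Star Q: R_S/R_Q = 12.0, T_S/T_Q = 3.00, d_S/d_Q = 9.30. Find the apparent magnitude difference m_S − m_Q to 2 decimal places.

-5.32

L_S/L_Q = (12.0)²(3.00)⁴ = 1.166×10^4.
F_S/F_Q = (L_S/L_Q)/(d_S/d_Q)² = 1.166×10^4/86.49 = 134.9.
m_S − m_Q = −2.5 log₁₀(134.9) = -5.32.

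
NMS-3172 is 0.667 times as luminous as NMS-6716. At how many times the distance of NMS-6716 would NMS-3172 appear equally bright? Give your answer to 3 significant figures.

0.817

Equal flux requires L_NMS-3172/d_NMS-3172² = L_NMS-6716/d_NMS-6716², so d_NMS-3172/d_NMS-6716 = √(L_NMS-3172/L_NMS-6716)
= √(0.667) = 0.8167.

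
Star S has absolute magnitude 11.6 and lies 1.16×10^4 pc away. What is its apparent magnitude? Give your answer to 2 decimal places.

26.92

m = M + 5 log₁₀(d/10 pc) = 11.6 + 5 log₁₀(1.16×10^4/10)
  = 11.6 + 5 × 3.064 = 11.6 + 15.32 = 26.92.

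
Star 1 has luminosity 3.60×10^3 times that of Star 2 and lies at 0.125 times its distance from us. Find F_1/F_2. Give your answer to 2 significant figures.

F = L/(4πd²), so F_1/F_2 = (L_1/L_2) / (d_1/d_2)²
= 3.60×10^3 / (0.125)² = 3.60×10^3 / 0.01562 = 2.304×10^5.

2.3×10^5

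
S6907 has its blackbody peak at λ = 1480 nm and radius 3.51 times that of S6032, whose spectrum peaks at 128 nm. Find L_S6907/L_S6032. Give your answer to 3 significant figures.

Wien's law gives T ∝ 1/λ_max, so T_S6907/T_S6032 = λ_S6032/λ_S6907 = 128/1480 = 0.08649.
Then L ∝ R²T⁴ gives L_S6907/L_S6032 = (3.51)² × (0.08649)⁴ = 12.32 × 5.595×10^-5 = 6.893×10^-4.

6.89×10^-4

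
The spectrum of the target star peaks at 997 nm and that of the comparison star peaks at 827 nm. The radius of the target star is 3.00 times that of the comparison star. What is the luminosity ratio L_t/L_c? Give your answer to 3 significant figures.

Wien's law gives T ∝ 1/λ_max, so T_t/T_c = λ_c/λ_t = 827/997 = 0.8295.
Then L ∝ R²T⁴ gives L_t/L_c = (3.00)² × (0.8295)⁴ = 9.000 × 0.4734 = 4.261.

4.26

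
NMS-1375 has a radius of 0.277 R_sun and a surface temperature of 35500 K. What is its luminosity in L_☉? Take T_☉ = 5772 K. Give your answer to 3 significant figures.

110 L_☉

L/L_☉ = (R/R_☉)² (T/T_☉)⁴ = (0.277)² × (35500/5772)⁴
       = 0.07673 × (6.150)⁴ = 0.07673 × 1431 = 109.8.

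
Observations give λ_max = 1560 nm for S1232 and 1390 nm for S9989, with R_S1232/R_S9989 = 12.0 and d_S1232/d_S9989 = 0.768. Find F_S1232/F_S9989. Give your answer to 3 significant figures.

154

Wien's law: T_S1232/T_S9989 = λ_S9989/λ_S1232 = 1390/1560 = 0.8910.
L_S1232/L_S9989 = (R_S1232/R_S9989)²(T_S1232/T_S9989)⁴ = (12.0)²(0.8910)⁴ = 90.77.
F_S1232/F_S9989 = (L_S1232/L_S9989)/(d_S1232/d_S9989)² = 90.77/(0.768)² = 153.9.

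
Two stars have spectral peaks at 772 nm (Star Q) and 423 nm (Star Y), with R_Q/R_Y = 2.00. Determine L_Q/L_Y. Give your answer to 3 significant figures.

0.361

Wien's law gives T ∝ 1/λ_max, so T_Q/T_Y = λ_Y/λ_Q = 423/772 = 0.5479.
Then L ∝ R²T⁴ gives L_Q/L_Y = (2.00)² × (0.5479)⁴ = 4.000 × 0.09013 = 0.3605.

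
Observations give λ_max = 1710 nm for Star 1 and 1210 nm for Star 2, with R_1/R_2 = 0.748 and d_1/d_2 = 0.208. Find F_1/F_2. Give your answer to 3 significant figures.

3.24

Wien's law: T_1/T_2 = λ_2/λ_1 = 1210/1710 = 0.7076.
L_1/L_2 = (R_1/R_2)²(T_1/T_2)⁴ = (0.748)²(0.7076)⁴ = 0.1403.
F_1/F_2 = (L_1/L_2)/(d_1/d_2)² = 0.1403/(0.208)² = 3.242.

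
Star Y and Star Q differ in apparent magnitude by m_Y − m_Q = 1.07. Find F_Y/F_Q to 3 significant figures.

F_Y/F_Q = 10^(−(m_Y − m_Q)/2.5) = 10^(-1.07/2.5) = 10^-0.428 = 0.3733.

0.373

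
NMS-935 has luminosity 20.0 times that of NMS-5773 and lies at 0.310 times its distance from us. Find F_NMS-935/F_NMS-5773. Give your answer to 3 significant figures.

208

F = L/(4πd²), so F_NMS-935/F_NMS-5773 = (L_NMS-935/L_NMS-5773) / (d_NMS-935/d_NMS-5773)²
= 20.0 / (0.310)² = 20.0 / 0.09610 = 208.1.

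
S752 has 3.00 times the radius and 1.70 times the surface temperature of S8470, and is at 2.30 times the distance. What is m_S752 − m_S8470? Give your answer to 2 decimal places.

-2.88

L_S752/L_S8470 = (3.00)²(1.70)⁴ = 75.17.
F_S752/F_S8470 = (L_S752/L_S8470)/(d_S752/d_S8470)² = 75.17/5.290 = 14.21.
m_S752 − m_S8470 = −2.5 log₁₀(14.21) = -2.88.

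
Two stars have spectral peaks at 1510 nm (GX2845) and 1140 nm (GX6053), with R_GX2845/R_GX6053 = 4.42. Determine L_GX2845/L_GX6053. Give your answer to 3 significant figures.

Wien's law gives T ∝ 1/λ_max, so T_GX2845/T_GX6053 = λ_GX6053/λ_GX2845 = 1140/1510 = 0.7550.
Then L ∝ R²T⁴ gives L_GX2845/L_GX6053 = (4.42)² × (0.7550)⁴ = 19.54 × 0.3249 = 6.347.

6.35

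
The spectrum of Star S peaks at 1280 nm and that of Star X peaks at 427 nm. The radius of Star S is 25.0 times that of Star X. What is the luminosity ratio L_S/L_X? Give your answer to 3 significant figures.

7.74

Wien's law gives T ∝ 1/λ_max, so T_S/T_X = λ_X/λ_S = 427/1280 = 0.3336.
Then L ∝ R²T⁴ gives L_S/L_X = (25.0)² × (0.3336)⁴ = 625.0 × 0.01238 = 7.740.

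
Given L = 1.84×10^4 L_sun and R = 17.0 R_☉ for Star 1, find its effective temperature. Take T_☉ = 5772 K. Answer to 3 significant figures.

1.63×10^4 K

T/T_☉ = (L/L_☉)^(1/4) / (R/R_☉)^(1/2)
T = 5772 × (1.84×10^4)^(1/4) / √(17.0) = 5772 × 11.65 / 4.123 = 1.630×10^4 K.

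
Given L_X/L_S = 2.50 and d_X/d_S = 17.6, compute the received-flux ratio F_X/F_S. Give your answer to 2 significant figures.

F = L/(4πd²), so F_X/F_S = (L_X/L_S) / (d_X/d_S)²
= 2.50 / (17.6)² = 2.50 / 309.8 = 0.008071.

0.0081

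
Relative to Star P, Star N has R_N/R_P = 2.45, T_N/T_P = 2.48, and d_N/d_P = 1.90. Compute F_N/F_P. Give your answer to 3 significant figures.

L_N/L_P = (R_N/R_P)²(T_N/T_P)⁴ = (2.45)² × (2.48)⁴ = 227.1.
F_N/F_P = (L_N/L_P)/(d_N/d_P)² = 227.1 / (1.90)² = 62.90.

62.9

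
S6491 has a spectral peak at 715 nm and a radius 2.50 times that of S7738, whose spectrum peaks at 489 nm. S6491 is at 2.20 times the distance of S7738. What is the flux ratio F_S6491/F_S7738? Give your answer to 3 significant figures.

Wien's law: T_S6491/T_S7738 = λ_S7738/λ_S6491 = 489/715 = 0.6839.
L_S6491/L_S7738 = (R_S6491/R_S7738)²(T_S6491/T_S7738)⁴ = (2.50)²(0.6839)⁴ = 1.367.
F_S6491/F_S7738 = (L_S6491/L_S7738)/(d_S6491/d_S7738)² = 1.367/(2.20)² = 0.2825.

0.283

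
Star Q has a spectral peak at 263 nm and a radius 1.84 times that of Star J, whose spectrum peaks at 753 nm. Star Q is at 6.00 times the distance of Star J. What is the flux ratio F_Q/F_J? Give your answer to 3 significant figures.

Wien's law: T_Q/T_J = λ_J/λ_Q = 753/263 = 2.863.
L_Q/L_J = (R_Q/R_J)²(T_Q/T_J)⁴ = (1.84)²(2.863)⁴ = 227.5.
F_Q/F_J = (L_Q/L_J)/(d_Q/d_J)² = 227.5/(6.00)² = 6.320.

6.32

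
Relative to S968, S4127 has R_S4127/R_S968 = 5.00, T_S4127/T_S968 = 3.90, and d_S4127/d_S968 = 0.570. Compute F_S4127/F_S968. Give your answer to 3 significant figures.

1.78×10^4

L_S4127/L_S968 = (R_S4127/R_S968)²(T_S4127/T_S968)⁴ = (5.00)² × (3.90)⁴ = 5784.
F_S4127/F_S968 = (L_S4127/L_S968)/(d_S4127/d_S968)² = 5784 / (0.570)² = 1.780×10^4.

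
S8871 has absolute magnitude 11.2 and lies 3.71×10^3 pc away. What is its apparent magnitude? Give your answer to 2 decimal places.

m = M + 5 log₁₀(d/10 pc) = 11.2 + 5 log₁₀(3.71×10^3/10)
  = 11.2 + 5 × 2.569 = 11.2 + 12.85 = 24.05.

24.05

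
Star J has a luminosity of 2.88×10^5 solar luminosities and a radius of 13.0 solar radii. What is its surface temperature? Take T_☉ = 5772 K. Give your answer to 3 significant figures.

3.71×10^4 K

T/T_☉ = (L/L_☉)^(1/4) / (R/R_☉)^(1/2)
T = 5772 × (2.88×10^5)^(1/4) / √(13.0) = 5772 × 23.17 / 3.606 = 3.709×10^4 K.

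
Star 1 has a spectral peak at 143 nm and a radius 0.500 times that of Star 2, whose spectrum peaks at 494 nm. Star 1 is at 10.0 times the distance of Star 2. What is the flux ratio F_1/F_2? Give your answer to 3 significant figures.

0.356

Wien's law: T_1/T_2 = λ_2/λ_1 = 494/143 = 3.455.
L_1/L_2 = (R_1/R_2)²(T_1/T_2)⁴ = (0.500)²(3.455)⁴ = 35.60.
F_1/F_2 = (L_1/L_2)/(d_1/d_2)² = 35.60/(10.0)² = 0.3560.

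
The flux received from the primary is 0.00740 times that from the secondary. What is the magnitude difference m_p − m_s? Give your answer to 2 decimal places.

m_p − m_s = −2.5 log₁₀(F_p/F_s) = −2.5 log₁₀(0.00740) = −2.5 × (-2.131) = 5.327.

5.33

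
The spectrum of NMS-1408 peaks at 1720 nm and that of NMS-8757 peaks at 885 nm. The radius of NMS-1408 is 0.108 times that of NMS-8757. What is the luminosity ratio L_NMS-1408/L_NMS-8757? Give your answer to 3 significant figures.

Wien's law gives T ∝ 1/λ_max, so T_NMS-1408/T_NMS-8757 = λ_NMS-8757/λ_NMS-1408 = 885/1720 = 0.5145.
Then L ∝ R²T⁴ gives L_NMS-1408/L_NMS-8757 = (0.108)² × (0.5145)⁴ = 0.01166 × 0.07009 = 8.175×10^-4.

8.18×10^-4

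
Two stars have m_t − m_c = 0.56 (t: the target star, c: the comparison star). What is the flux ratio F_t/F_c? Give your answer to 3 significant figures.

F_t/F_c = 10^(−(m_t − m_c)/2.5) = 10^(-0.56/2.5) = 10^-0.224 = 0.5970.

0.597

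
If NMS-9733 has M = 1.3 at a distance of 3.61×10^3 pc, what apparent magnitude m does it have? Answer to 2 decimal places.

m = M + 5 log₁₀(d/10 pc) = 1.3 + 5 log₁₀(3.61×10^3/10)
  = 1.3 + 5 × 2.558 = 1.3 + 12.79 = 14.09.

14.09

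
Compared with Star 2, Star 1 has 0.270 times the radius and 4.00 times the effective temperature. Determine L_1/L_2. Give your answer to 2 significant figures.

From the Stefan–Boltzmann law, L ∝ R²T⁴, so
L_1/L_2 = (R_1/R_2)² (T_1/T_2)⁴ = (0.270)² × (4.00)⁴ = 0.07290 × 256.0 = 18.66.

19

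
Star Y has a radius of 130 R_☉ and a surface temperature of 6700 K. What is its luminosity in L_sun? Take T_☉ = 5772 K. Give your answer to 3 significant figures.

3.07×10^4 L_sun

L/L_☉ = (R/R_☉)² (T/T_☉)⁴ = (130)² × (6700/5772)⁴
       = 1.690×10^4 × (1.161)⁴ = 1.690×10^4 × 1.815 = 3.068×10^4.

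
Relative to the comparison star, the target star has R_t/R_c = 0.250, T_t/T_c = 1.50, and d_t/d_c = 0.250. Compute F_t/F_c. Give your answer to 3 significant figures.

L_t/L_c = (R_t/R_c)²(T_t/T_c)⁴ = (0.250)² × (1.50)⁴ = 0.3164.
F_t/F_c = (L_t/L_c)/(d_t/d_c)² = 0.3164 / (0.250)² = 5.062.

5.06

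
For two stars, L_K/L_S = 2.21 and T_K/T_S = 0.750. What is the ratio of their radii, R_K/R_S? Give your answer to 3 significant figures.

2.64

L ∝ R²T⁴ gives R ∝ √L / T², so
R_K/R_S = √(2.21) / (0.750)² = 1.487 / 0.5625 = 2.643.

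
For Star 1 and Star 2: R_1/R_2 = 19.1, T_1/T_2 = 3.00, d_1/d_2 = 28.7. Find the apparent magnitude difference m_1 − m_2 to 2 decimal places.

-3.89

L_1/L_2 = (19.1)²(3.00)⁴ = 2.955×10^4.
F_1/F_2 = (L_1/L_2)/(d_1/d_2)² = 2.955×10^4/823.7 = 35.87.
m_1 − m_2 = −2.5 log₁₀(35.87) = -3.89.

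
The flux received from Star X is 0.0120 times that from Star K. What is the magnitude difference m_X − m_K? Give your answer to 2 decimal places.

4.80

m_X − m_K = −2.5 log₁₀(F_X/F_K) = −2.5 log₁₀(0.0120) = −2.5 × (-1.921) = 4.802.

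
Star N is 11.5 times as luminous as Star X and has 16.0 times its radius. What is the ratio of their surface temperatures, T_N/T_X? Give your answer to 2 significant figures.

L ∝ R²T⁴ gives T ∝ (L/R²)^(1/4), so
T_N/T_X = (11.5 / 16.0²)^(1/4) = (0.04492)^(1/4) = 0.4604.

0.46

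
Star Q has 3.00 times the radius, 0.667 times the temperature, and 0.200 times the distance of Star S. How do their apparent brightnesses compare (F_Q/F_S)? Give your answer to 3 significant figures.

L_Q/L_S = (R_Q/R_S)²(T_Q/T_S)⁴ = (3.00)² × (0.667)⁴ = 1.781.
F_Q/F_S = (L_Q/L_S)/(d_Q/d_S)² = 1.781 / (0.200)² = 44.53.

44.5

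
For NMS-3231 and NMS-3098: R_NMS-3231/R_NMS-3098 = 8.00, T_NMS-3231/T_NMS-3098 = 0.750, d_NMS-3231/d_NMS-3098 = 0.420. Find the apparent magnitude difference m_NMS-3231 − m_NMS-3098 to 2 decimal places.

-5.15

L_NMS-3231/L_NMS-3098 = (8.00)²(0.750)⁴ = 20.25.
F_NMS-3231/F_NMS-3098 = (L_NMS-3231/L_NMS-3098)/(d_NMS-3231/d_NMS-3098)² = 20.25/0.1764 = 114.8.
m_NMS-3231 − m_NMS-3098 = −2.5 log₁₀(114.8) = -5.15.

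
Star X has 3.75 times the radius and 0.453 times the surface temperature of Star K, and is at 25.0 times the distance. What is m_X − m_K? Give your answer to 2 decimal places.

7.56

L_X/L_K = (3.75)²(0.453)⁴ = 0.5922.
F_X/F_K = (L_X/L_K)/(d_X/d_K)² = 0.5922/625.0 = 9.475×10^-4.
m_X − m_K = −2.5 log₁₀(9.475×10^-4) = 7.56.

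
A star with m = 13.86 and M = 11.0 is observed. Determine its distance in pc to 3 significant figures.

37.3 pc

m − M = 5 log₁₀(d/10 pc)
13.86 − (11.0) = 2.86 = 5 log₁₀(d/10)
d = 10 × 10^(2.86/5) = 10 × 10^0.572 = 37.33 pc.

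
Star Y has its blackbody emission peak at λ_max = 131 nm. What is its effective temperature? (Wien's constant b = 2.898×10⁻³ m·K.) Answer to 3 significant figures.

T = b/λ_max = 2.898×10⁻³ / (131×10⁻⁹) = 2.212×10^4 K.

2.21×10^4 K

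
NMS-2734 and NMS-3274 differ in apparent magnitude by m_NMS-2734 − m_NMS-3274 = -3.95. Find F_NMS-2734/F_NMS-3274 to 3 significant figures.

38.0

F_NMS-2734/F_NMS-3274 = 10^(−(m_NMS-2734 − m_NMS-3274)/2.5) = 10^(3.95/2.5) = 10^1.580 = 38.02.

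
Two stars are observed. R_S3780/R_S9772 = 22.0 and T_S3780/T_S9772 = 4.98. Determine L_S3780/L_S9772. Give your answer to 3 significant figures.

2.98×10^5

From the Stefan–Boltzmann law, L ∝ R²T⁴, so
L_S3780/L_S9772 = (R_S3780/R_S9772)² (T_S3780/T_S9772)⁴ = (22.0)² × (4.98)⁴ = 484.0 × 615.1 = 2.977×10^5.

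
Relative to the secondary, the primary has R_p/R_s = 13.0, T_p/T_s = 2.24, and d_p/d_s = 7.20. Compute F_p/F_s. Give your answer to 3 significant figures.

82.1

L_p/L_s = (R_p/R_s)²(T_p/T_s)⁴ = (13.0)² × (2.24)⁴ = 4255.
F_p/F_s = (L_p/L_s)/(d_p/d_s)² = 4255 / (7.20)² = 82.08.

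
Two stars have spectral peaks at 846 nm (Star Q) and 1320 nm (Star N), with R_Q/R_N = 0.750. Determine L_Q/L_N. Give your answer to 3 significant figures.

3.33

Wien's law gives T ∝ 1/λ_max, so T_Q/T_N = λ_N/λ_Q = 1320/846 = 1.560.
Then L ∝ R²T⁴ gives L_Q/L_N = (0.750)² × (1.560)⁴ = 0.5625 × 5.927 = 3.334.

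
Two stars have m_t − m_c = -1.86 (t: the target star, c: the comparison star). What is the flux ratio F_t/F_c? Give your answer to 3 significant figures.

5.55

F_t/F_c = 10^(−(m_t − m_c)/2.5) = 10^(1.86/2.5) = 10^0.744 = 5.546.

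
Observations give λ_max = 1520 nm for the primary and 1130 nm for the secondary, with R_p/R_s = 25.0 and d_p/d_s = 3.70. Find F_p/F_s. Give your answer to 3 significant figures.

Wien's law: T_p/T_s = λ_s/λ_p = 1130/1520 = 0.7434.
L_p/L_s = (R_p/R_s)²(T_p/T_s)⁴ = (25.0)²(0.7434)⁴ = 190.9.
F_p/F_s = (L_p/L_s)/(d_p/d_s)² = 190.9/(3.70)² = 13.94.

13.9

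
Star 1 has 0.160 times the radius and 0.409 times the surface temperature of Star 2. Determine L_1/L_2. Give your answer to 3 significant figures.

From the Stefan–Boltzmann law, L ∝ R²T⁴, so
L_1/L_2 = (R_1/R_2)² (T_1/T_2)⁴ = (0.160)² × (0.409)⁴ = 0.02560 × 0.02798 = 7.164×10^-4.

7.16×10^-4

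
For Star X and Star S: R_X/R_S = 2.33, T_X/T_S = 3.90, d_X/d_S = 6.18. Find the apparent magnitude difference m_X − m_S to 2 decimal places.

L_X/L_S = (2.33)²(3.90)⁴ = 1256.
F_X/F_S = (L_X/L_S)/(d_X/d_S)² = 1256/38.19 = 32.88.
m_X − m_S = −2.5 log₁₀(32.88) = -3.79.

-3.79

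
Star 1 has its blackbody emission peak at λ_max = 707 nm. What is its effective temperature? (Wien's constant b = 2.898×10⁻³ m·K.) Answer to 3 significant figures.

T = b/λ_max = 2.898×10⁻³ / (707×10⁻⁹) = 4099 K.

4.10×10^3 K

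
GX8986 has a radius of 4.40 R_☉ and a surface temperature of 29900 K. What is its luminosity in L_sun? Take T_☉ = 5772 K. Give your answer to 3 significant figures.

L/L_☉ = (R/R_☉)² (T/T_☉)⁴ = (4.40)² × (29900/5772)⁴
       = 19.36 × (5.180)⁴ = 19.36 × 720.1 = 1.394×10^4.

1.39×10^4 L_sun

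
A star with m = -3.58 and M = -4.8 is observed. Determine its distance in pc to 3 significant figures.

m − M = 5 log₁₀(d/10 pc)
-3.58 − (-4.8) = 1.22 = 5 log₁₀(d/10)
d = 10 × 10^(1.22/5) = 10 × 10^0.244 = 17.54 pc.

17.5 pc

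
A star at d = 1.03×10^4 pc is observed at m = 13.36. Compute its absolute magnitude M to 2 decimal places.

M = m − 5 log₁₀(d/10 pc) = 13.36 − 5 log₁₀(1.03×10^4/10)
  = 13.36 − 5 × 3.013 = 13.36 − 15.06 = -1.70.

-1.70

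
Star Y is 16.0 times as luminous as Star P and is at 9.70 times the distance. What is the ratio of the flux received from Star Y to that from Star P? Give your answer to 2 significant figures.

F = L/(4πd²), so F_Y/F_P = (L_Y/L_P) / (d_Y/d_P)²
= 16.0 / (9.70)² = 16.0 / 94.09 = 0.1700.

0.17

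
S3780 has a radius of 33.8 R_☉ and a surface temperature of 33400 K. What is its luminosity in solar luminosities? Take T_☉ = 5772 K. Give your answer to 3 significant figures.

1.28×10^6 solar luminosities

L/L_☉ = (R/R_☉)² (T/T_☉)⁴ = (33.8)² × (33400/5772)⁴
       = 1142 × (5.787)⁴ = 1142 × 1121 = 1.281×10^6.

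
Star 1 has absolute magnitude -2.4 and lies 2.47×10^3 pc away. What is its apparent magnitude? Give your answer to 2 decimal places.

m = M + 5 log₁₀(d/10 pc) = -2.4 + 5 log₁₀(2.47×10^3/10)
  = -2.4 + 5 × 2.393 = -2.4 + 11.96 = 9.56.

9.56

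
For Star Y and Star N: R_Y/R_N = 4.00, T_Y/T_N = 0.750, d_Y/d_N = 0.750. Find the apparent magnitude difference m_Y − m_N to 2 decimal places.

-2.39

L_Y/L_N = (4.00)²(0.750)⁴ = 5.062.
F_Y/F_N = (L_Y/L_N)/(d_Y/d_N)² = 5.062/0.5625 = 9.000.
m_Y − m_N = −2.5 log₁₀(9.000) = -2.39.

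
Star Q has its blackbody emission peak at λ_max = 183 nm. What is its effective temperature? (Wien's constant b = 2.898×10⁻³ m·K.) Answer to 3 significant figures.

1.58×10^4 K

T = b/λ_max = 2.898×10⁻³ / (183×10⁻⁹) = 1.584×10^4 K.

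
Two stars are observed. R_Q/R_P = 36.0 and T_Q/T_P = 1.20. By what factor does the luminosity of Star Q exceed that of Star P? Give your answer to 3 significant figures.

From the Stefan–Boltzmann law, L ∝ R²T⁴, so
L_Q/L_P = (R_Q/R_P)² (T_Q/T_P)⁴ = (36.0)² × (1.20)⁴ = 1296 × 2.074 = 2687.

2.69×10^3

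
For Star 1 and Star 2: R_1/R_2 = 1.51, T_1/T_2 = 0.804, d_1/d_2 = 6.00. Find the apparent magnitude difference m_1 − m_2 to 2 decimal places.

3.94

L_1/L_2 = (1.51)²(0.804)⁴ = 0.9527.
F_1/F_2 = (L_1/L_2)/(d_1/d_2)² = 0.9527/36.00 = 0.02647.
m_1 − m_2 = −2.5 log₁₀(0.02647) = 3.94.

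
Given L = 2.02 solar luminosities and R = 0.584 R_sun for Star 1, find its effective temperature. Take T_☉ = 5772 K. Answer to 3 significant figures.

T/T_☉ = (L/L_☉)^(1/4) / (R/R_☉)^(1/2)
T = 5772 × (2.02)^(1/4) / √(0.584) = 5772 × 1.192 / 0.7642 = 9004 K.

9.00×10^3 K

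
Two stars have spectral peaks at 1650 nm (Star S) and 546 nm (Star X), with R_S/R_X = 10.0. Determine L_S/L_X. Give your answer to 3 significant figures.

1.20

Wien's law gives T ∝ 1/λ_max, so T_S/T_X = λ_X/λ_S = 546/1650 = 0.3309.
Then L ∝ R²T⁴ gives L_S/L_X = (10.0)² × (0.3309)⁴ = 100.0 × 0.01199 = 1.199.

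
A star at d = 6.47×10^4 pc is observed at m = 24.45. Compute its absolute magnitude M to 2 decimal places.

M = m − 5 log₁₀(d/10 pc) = 24.45 − 5 log₁₀(6.47×10^4/10)
  = 24.45 − 5 × 3.811 = 24.45 − 19.05 = 5.40.

5.40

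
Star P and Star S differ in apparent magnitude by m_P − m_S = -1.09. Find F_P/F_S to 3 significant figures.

2.73

F_P/F_S = 10^(−(m_P − m_S)/2.5) = 10^(1.09/2.5) = 10^0.436 = 2.729.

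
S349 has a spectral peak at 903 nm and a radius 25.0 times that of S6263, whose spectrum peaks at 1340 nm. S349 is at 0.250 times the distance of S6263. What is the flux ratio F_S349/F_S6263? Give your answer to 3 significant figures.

4.85×10^4

Wien's law: T_S349/T_S6263 = λ_S6263/λ_S349 = 1340/903 = 1.484.
L_S349/L_S6263 = (R_S349/R_S6263)²(T_S349/T_S6263)⁴ = (25.0)²(1.484)⁴ = 3031.
F_S349/F_S6263 = (L_S349/L_S6263)/(d_S349/d_S6263)² = 3031/(0.250)² = 4.849×10^4.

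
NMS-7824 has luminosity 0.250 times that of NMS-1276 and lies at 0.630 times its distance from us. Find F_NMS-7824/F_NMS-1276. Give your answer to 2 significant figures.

0.63

F = L/(4πd²), so F_NMS-7824/F_NMS-1276 = (L_NMS-7824/L_NMS-1276) / (d_NMS-7824/d_NMS-1276)²
= 0.250 / (0.630)² = 0.250 / 0.3969 = 0.6299.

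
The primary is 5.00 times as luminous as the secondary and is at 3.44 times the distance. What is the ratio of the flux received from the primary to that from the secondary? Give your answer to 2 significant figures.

0.42

F = L/(4πd²), so F_p/F_s = (L_p/L_s) / (d_p/d_s)²
= 5.00 / (3.44)² = 5.00 / 11.83 = 0.4225.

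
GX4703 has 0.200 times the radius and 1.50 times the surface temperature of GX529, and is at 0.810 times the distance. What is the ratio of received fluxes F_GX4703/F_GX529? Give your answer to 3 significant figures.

L_GX4703/L_GX529 = (R_GX4703/R_GX529)²(T_GX4703/T_GX529)⁴ = (0.200)² × (1.50)⁴ = 0.2025.
F_GX4703/F_GX529 = (L_GX4703/L_GX529)/(d_GX4703/d_GX529)² = 0.2025 / (0.810)² = 0.3086.

0.309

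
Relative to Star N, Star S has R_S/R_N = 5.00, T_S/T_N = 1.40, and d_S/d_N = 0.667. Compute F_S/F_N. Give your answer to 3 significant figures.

216

L_S/L_N = (R_S/R_N)²(T_S/T_N)⁴ = (5.00)² × (1.40)⁴ = 96.04.
F_S/F_N = (L_S/L_N)/(d_S/d_N)² = 96.04 / (0.667)² = 215.9.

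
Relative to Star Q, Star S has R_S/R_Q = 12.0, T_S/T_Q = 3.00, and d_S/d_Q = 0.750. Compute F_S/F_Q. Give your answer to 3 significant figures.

2.07×10^4

L_S/L_Q = (R_S/R_Q)²(T_S/T_Q)⁴ = (12.0)² × (3.00)⁴ = 1.166×10^4.
F_S/F_Q = (L_S/L_Q)/(d_S/d_Q)² = 1.166×10^4 / (0.750)² = 2.074×10^4.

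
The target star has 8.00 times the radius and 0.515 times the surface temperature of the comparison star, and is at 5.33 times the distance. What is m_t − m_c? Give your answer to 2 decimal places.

L_t/L_c = (8.00)²(0.515)⁴ = 4.502.
F_t/F_c = (L_t/L_c)/(d_t/d_c)² = 4.502/28.41 = 0.1585.
m_t − m_c = −2.5 log₁₀(0.1585) = 2.00.

2.00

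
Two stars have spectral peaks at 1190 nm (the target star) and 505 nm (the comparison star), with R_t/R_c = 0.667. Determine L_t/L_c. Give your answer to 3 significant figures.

Wien's law gives T ∝ 1/λ_max, so T_t/T_c = λ_c/λ_t = 505/1190 = 0.4244.
Then L ∝ R²T⁴ gives L_t/L_c = (0.667)² × (0.4244)⁴ = 0.4449 × 0.03243 = 0.01443.

0.0144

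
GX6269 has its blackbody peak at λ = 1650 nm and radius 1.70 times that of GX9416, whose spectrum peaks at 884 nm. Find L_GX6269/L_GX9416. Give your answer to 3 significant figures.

0.238

Wien's law gives T ∝ 1/λ_max, so T_GX6269/T_GX9416 = λ_GX9416/λ_GX6269 = 884/1650 = 0.5358.
Then L ∝ R²T⁴ gives L_GX6269/L_GX9416 = (1.70)² × (0.5358)⁴ = 2.890 × 0.08239 = 0.2381.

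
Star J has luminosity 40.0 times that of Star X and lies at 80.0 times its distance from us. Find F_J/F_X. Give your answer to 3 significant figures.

0.00625

F = L/(4πd²), so F_J/F_X = (L_J/L_X) / (d_J/d_X)²
= 40.0 / (80.0)² = 40.0 / 6400 = 0.006250.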